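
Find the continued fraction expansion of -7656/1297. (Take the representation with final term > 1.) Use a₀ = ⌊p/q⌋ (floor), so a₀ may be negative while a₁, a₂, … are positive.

[-6; 10, 3, 2, 2, 7]

-7656 = -6·1297 + 126
1297 = 10·126 + 37
126 = 3·37 + 15
37 = 2·15 + 7
15 = 2·7 + 1
7 = 7·1 + 0  (stop)
So -7656/1297 = [-6; 10, 3, 2, 2, 7].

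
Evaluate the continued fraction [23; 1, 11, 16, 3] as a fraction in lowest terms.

Fold from the inside: start with 3/1.
  16 + 1/3 = 49/3
  11 + 3/49 = 542/49
  1 + 49/542 = 591/542
  23 + 542/591 = 14135/591

14135/591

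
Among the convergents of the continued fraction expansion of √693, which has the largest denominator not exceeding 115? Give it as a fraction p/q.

1053/40

√693 = [26; 3, 12, 1, 4, 1, 12, 3, 52, …] (period length 8).
Convergents:
  p_0/q_0 = 26/1
  p_1/q_1 = 79/3
  p_2/q_2 = 974/37
  p_3/q_3 = 1053/40
  p_4/q_4 = 5186/197
q_3 = 40 ≤ 115 < 197 = q_4, so the answer is 1053/40.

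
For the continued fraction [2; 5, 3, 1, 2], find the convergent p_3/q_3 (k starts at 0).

46/21

Using pₖ = aₖpₖ₋₁ + pₖ₋₂, qₖ = aₖqₖ₋₁ + qₖ₋₂ (with p₋₁=1, p₋₂=0, q₋₁=0, q₋₂=1):
  k=0: a=2, p=2, q=1
  k=1: a=5, p=11, q=5
  k=2: a=3, p=35, q=16
  k=3: a=1, p=46, q=21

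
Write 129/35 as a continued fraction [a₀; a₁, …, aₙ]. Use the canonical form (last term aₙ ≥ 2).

[3; 1, 2, 5, 2]

129 = 3·35 + 24
35 = 1·24 + 11
24 = 2·11 + 2
11 = 5·2 + 1
2 = 2·1 + 0  (stop)
So 129/35 = [3; 1, 2, 5, 2].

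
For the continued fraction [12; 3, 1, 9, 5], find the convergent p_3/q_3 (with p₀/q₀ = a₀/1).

Using pₖ = aₖpₖ₋₁ + pₖ₋₂, qₖ = aₖqₖ₋₁ + qₖ₋₂ (with p₋₁=1, p₋₂=0, q₋₁=0, q₋₂=1):
  k=0: a=12, p=12, q=1
  k=1: a=3, p=37, q=3
  k=2: a=1, p=49, q=4
  k=3: a=9, p=478, q=39

478/39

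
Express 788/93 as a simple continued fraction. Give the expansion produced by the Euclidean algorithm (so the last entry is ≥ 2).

788 = 8·93 + 44
93 = 2·44 + 5
44 = 8·5 + 4
5 = 1·4 + 1
4 = 4·1 + 0  (stop)
So 788/93 = [8; 2, 8, 1, 4].

[8; 2, 8, 1, 4]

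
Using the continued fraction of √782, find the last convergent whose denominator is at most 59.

783/28

√782 = [27; 1, 26, 1, 54, …] (period length 4).
Convergents:
  p_0/q_0 = 27/1
  p_1/q_1 = 28/1
  p_2/q_2 = 755/27
  p_3/q_3 = 783/28
  p_4/q_4 = 43037/1539
q_3 = 28 ≤ 59 < 1539 = q_4, so the answer is 783/28.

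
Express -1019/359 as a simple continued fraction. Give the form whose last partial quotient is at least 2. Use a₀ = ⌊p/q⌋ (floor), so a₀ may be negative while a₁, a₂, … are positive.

[-3; 6, 5, 3, 1, 2]

-1019 = -3*359 + 58
359 = 6*58 + 11
58 = 5*11 + 3
11 = 3*3 + 2
3 = 1*2 + 1
2 = 2*1 + 0  (stop)
So -1019/359 = [-3; 6, 5, 3, 1, 2].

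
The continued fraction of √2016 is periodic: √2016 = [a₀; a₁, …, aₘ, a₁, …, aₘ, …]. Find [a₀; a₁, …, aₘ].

[44; 1, 8, 1, 88]

a₀ = ⌊√2016⌋ = 44.
With m₀=0, d₀=1 and mₖ₊₁ = dₖaₖ − mₖ, dₖ₊₁ = (n − mₖ₊₁²)/dₖ, aₖ₊₁ = ⌊(a₀+mₖ₊₁)/dₖ₊₁⌋:
  k=1: m=44, d=80, a=1
  k=2: m=36, d=9, a=8
  k=3: m=36, d=80, a=1
  k=4: m=44, d=1, a=88
d=1 and a=2a₀=88 at k=4, so the next step gives (m, d) = (44, 80) again — its k=1 value — and the period has length 4.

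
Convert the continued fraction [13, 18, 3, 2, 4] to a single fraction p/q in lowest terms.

7402/567

Using pₖ = aₖpₖ₋₁ + pₖ₋₂ and qₖ = aₖqₖ₋₁ + qₖ₋₂:
  k=0: a=13, p=13, q=1
  k=1: a=18, p=235, q=18
  k=2: a=3, p=718, q=55
  k=3: a=2, p=1671, q=128
  k=4: a=4, p=7402, q=567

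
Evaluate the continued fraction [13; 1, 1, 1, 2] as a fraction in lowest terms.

109/8

Fold from the inside: start with 2/1.
  1 + 1/2 = 3/2
  1 + 2/3 = 5/3
  1 + 3/5 = 8/5
  13 + 5/8 = 109/8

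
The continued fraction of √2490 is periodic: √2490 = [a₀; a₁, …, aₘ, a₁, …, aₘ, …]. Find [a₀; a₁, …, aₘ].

a₀ = ⌊√2490⌋ = 49.
With m₀=0, d₀=1 and mₖ₊₁ = dₖaₖ − mₖ, dₖ₊₁ = (n − mₖ₊₁²)/dₖ, aₖ₊₁ = ⌊(a₀+mₖ₊₁)/dₖ₊₁⌋:
  k=1: m=49, d=89, a=1
  k=2: m=40, d=10, a=8
  k=3: m=40, d=89, a=1
  k=4: m=49, d=1, a=98
d=1 and a=2a₀=98 at k=4, so the next step gives (m, d) = (49, 89) again — its k=1 value — and the period has length 4.

[49; 1, 8, 1, 98]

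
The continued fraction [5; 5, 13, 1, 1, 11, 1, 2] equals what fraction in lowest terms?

Fold from the inside: start with 2/1.
  1 + 1/2 = 3/2
  11 + 2/3 = 35/3
  1 + 3/35 = 38/35
  1 + 35/38 = 73/38
  13 + 38/73 = 987/73
  5 + 73/987 = 5008/987
  5 + 987/5008 = 26027/5008

26027/5008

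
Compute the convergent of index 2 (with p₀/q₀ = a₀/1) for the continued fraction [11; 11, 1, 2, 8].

133/12

Using pₖ = aₖpₖ₋₁ + pₖ₋₂, qₖ = aₖqₖ₋₁ + qₖ₋₂ (with p₋₁=1, p₋₂=0, q₋₁=0, q₋₂=1):
  k=0: a=11, p=11, q=1
  k=1: a=11, p=122, q=11
  k=2: a=1, p=133, q=12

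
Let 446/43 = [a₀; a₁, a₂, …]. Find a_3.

446 = 10·43 + 16   →  a_0 = 10
43 = 2·16 + 11   →  a_1 = 2
16 = 1·11 + 5   →  a_2 = 1
11 = 2·5 + 1   →  a_3 = 2

2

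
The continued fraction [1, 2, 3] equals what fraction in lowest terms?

Using pₖ = aₖpₖ₋₁ + pₖ₋₂ and qₖ = aₖqₖ₋₁ + qₖ₋₂:
  k=0: a=1, p=1, q=1
  k=1: a=2, p=3, q=2
  k=2: a=3, p=10, q=7

10/7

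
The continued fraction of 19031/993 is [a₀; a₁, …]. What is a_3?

19031 = 19·993 + 164   →  a_0 = 19
993 = 6·164 + 9   →  a_1 = 6
164 = 18·9 + 2   →  a_2 = 18
9 = 4·2 + 1   →  a_3 = 4

4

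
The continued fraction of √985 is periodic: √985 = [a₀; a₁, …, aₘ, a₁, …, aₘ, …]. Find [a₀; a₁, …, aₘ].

[31; 2, 1, 1, 2, 62]

a₀ = ⌊√985⌋ = 31.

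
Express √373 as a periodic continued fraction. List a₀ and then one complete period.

a₀ = ⌊√373⌋ = 19.
With m₀=0, d₀=1 and mₖ₊₁ = dₖaₖ − mₖ, dₖ₊₁ = (n − mₖ₊₁²)/dₖ, aₖ₊₁ = ⌊(a₀+mₖ₊₁)/dₖ₊₁⌋:
  k=1: m=19, d=12, a=3
  k=2: m=17, d=7, a=5
  k=3: m=18, d=7, a=5
  k=4: m=17, d=12, a=3
  k=5: m=19, d=1, a=38
d=1 and a=2a₀=38 at k=5, so the next step gives (m, d) = (19, 12) again — its k=1 value — and the period has length 5.

[19; 3, 5, 5, 3, 38]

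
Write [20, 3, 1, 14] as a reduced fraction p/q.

Fold from the inside: start with 14/1.
  1 + 1/14 = 15/14
  3 + 14/15 = 59/15
  20 + 15/59 = 1195/59

1195/59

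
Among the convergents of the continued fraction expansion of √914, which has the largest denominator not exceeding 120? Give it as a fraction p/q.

√914 = [30; 4, 3, 3, 4, 60, …] (period length 5).
Convergents:
  p_0/q_0 = 30/1
  p_1/q_1 = 121/4
  p_2/q_2 = 393/13
  p_3/q_3 = 1300/43
  p_4/q_4 = 5593/185
q_3 = 43 ≤ 120 < 185 = q_4, so the answer is 1300/43.

1300/43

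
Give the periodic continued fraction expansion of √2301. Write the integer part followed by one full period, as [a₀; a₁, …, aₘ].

a₀ = ⌊√2301⌋ = 47.
With m₀=0, d₀=1 and mₖ₊₁ = dₖaₖ − mₖ, dₖ₊₁ = (n − mₖ₊₁²)/dₖ, aₖ₊₁ = ⌊(a₀+mₖ₊₁)/dₖ₊₁⌋:
  k=1: m=47, d=92, a=1
  k=2: m=45, d=3, a=30
  k=3: m=45, d=92, a=1
  k=4: m=47, d=1, a=94
d=1 and a=2a₀=94 at k=4, so the next step gives (m, d) = (47, 92) again — its k=1 value — and the period has length 4.

[47; 1, 30, 1, 94]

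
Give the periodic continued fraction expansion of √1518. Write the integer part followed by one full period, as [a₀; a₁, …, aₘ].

[38; 1, 24, 1, 76]

a₀ = ⌊√1518⌋ = 38.
With m₀=0, d₀=1 and mₖ₊₁ = dₖaₖ − mₖ, dₖ₊₁ = (n − mₖ₊₁²)/dₖ, aₖ₊₁ = ⌊(a₀+mₖ₊₁)/dₖ₊₁⌋:
  k=1: m=38, d=74, a=1
  k=2: m=36, d=3, a=24
  k=3: m=36, d=74, a=1
  k=4: m=38, d=1, a=76
d=1 and a=2a₀=76 at k=4, so the next step gives (m, d) = (38, 74) again — its k=1 value — and the period has length 4.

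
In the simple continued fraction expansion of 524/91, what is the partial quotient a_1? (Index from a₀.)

524 = 5·91 + 69   →  a_0 = 5
91 = 1·69 + 22   →  a_1 = 1

1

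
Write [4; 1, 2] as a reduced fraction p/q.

14/3

Using pₖ = aₖpₖ₋₁ + pₖ₋₂ and qₖ = aₖqₖ₋₁ + qₖ₋₂:
  k=0: a=4, p=4, q=1
  k=1: a=1, p=5, q=1
  k=2: a=2, p=14, q=3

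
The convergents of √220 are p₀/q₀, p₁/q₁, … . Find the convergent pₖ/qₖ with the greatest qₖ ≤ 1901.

√220 = [14; 1, 4, 1, 28, …] (period length 4).
Convergents:
  p_0/q_0 = 14/1
  p_1/q_1 = 15/1
  p_2/q_2 = 74/5
  p_3/q_3 = 89/6
  p_4/q_4 = 2566/173
  p_5/q_5 = 2655/179
  p_6/q_6 = 13186/889
  p_7/q_7 = 15841/1068
  p_8/q_8 = 456734/30793
q_7 = 1068 ≤ 1901 < 30793 = q_8, so the answer is 15841/1068.

15841/1068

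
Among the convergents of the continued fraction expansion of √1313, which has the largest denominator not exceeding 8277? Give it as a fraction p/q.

178604/4929

√1313 = [36; 4, 4, 72, …] (period length 3).
Convergents:
  p_0/q_0 = 36/1
  p_1/q_1 = 145/4
  p_2/q_2 = 616/17
  p_3/q_3 = 44497/1228
  p_4/q_4 = 178604/4929
  p_5/q_5 = 758913/20944
q_4 = 4929 ≤ 8277 < 20944 = q_5, so the answer is 178604/4929.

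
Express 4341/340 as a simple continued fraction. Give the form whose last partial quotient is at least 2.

4341 = 12·340 + 261
340 = 1·261 + 79
261 = 3·79 + 24
79 = 3·24 + 7
24 = 3·7 + 3
7 = 2·3 + 1
3 = 3·1 + 0  (stop)
So 4341/340 = [12; 1, 3, 3, 3, 2, 3].

[12; 1, 3, 3, 3, 2, 3]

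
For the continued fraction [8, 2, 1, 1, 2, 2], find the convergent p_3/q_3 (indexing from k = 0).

Using pₖ = aₖpₖ₋₁ + pₖ₋₂, qₖ = aₖqₖ₋₁ + qₖ₋₂ (with p₋₁=1, p₋₂=0, q₋₁=0, q₋₂=1):
  k=0: a=8, p=8, q=1
  k=1: a=2, p=17, q=2
  k=2: a=1, p=25, q=3
  k=3: a=1, p=42, q=5

42/5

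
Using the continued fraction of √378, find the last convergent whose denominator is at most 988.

8749/450

√378 = [19; 2, 3, 1, 4, 1, 3, 2, 38, …] (period length 8).
Convergents:
  p_0/q_0 = 19/1
  p_1/q_1 = 39/2
  p_2/q_2 = 136/7
  p_3/q_3 = 175/9
  p_4/q_4 = 836/43
  p_5/q_5 = 1011/52
  p_6/q_6 = 3869/199
  p_7/q_7 = 8749/450
  p_8/q_8 = 336331/17299
q_7 = 450 ≤ 988 < 17299 = q_8, so the answer is 8749/450.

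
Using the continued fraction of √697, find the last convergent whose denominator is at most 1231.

13966/529

√697 = [26; 2, 2, 52, …] (period length 3).
Convergents:
  p_0/q_0 = 26/1
  p_1/q_1 = 53/2
  p_2/q_2 = 132/5
  p_3/q_3 = 6917/262
  p_4/q_4 = 13966/529
  p_5/q_5 = 34849/1320
q_4 = 529 ≤ 1231 < 1320 = q_5, so the answer is 13966/529.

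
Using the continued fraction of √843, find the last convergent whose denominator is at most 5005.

√843 = [29; 29, 58, …] (period length 2).
Convergents:
  p_0/q_0 = 29/1
  p_1/q_1 = 842/29
  p_2/q_2 = 48865/1683
  p_3/q_3 = 1417927/48836
q_2 = 1683 ≤ 5005 < 48836 = q_3, so the answer is 48865/1683.

48865/1683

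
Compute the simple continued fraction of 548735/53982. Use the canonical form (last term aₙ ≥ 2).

548735 = 10*53982 + 8915
53982 = 6*8915 + 492
8915 = 18*492 + 59
492 = 8*59 + 20
59 = 2*20 + 19
20 = 1*19 + 1
19 = 19*1 + 0  (stop)
So 548735/53982 = [10; 6, 18, 8, 2, 1, 19].

[10; 6, 18, 8, 2, 1, 19]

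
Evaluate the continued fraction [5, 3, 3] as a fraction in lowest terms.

Fold from the inside: start with 3/1.
  3 + 1/3 = 10/3
  5 + 3/10 = 53/10

53/10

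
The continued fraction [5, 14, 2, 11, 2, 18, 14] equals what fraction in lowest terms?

914951/180497

Fold from the inside: start with 14/1.
  18 + 1/14 = 253/14
  2 + 14/253 = 520/253
  11 + 253/520 = 5973/520
  2 + 520/5973 = 12466/5973
  14 + 5973/12466 = 180497/12466
  5 + 12466/180497 = 914951/180497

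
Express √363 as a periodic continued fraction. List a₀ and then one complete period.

a₀ = ⌊√363⌋ = 19.

[19; 19, 38]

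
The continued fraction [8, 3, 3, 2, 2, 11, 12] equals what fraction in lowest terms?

Using pₖ = aₖpₖ₋₁ + pₖ₋₂ and qₖ = aₖqₖ₋₁ + qₖ₋₂:
  k=0: a=8, p=8, q=1
  k=1: a=3, p=25, q=3
  k=2: a=3, p=83, q=10
  k=3: a=2, p=191, q=23
  k=4: a=2, p=465, q=56
  k=5: a=11, p=5306, q=639
  k=6: a=12, p=64137, q=7724

64137/7724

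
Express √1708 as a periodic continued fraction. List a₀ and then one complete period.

[41; 3, 20, 3, 82]

a₀ = ⌊√1708⌋ = 41.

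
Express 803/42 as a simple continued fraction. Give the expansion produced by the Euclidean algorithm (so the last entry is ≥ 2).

[19; 8, 2, 2]

803 = 19×42 + 5
42 = 8×5 + 2
5 = 2×2 + 1
2 = 2×1 + 0  (stop)
So 803/42 = [19; 8, 2, 2].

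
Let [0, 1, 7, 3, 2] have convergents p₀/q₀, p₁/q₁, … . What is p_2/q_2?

Using pₖ = aₖpₖ₋₁ + pₖ₋₂, qₖ = aₖqₖ₋₁ + qₖ₋₂ (with p₋₁=1, p₋₂=0, q₋₁=0, q₋₂=1):
  k=0: a=0, p=0, q=1
  k=1: a=1, p=1, q=1
  k=2: a=7, p=7, q=8

7/8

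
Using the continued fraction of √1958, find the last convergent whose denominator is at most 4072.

√1958 = [44; 4, 88, …] (period length 2).
Convergents:
  p_0/q_0 = 44/1
  p_1/q_1 = 177/4
  p_2/q_2 = 15620/353
  p_3/q_3 = 62657/1416
  p_4/q_4 = 5529436/124961
q_3 = 1416 ≤ 4072 < 124961 = q_4, so the answer is 62657/1416.

62657/1416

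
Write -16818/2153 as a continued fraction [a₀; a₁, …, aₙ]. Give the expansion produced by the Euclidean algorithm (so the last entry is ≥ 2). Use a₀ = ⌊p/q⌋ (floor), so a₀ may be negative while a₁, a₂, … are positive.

-16818 = -8×2153 + 406
2153 = 5×406 + 123
406 = 3×123 + 37
123 = 3×37 + 12
37 = 3×12 + 1
12 = 12×1 + 0  (stop)
So -16818/2153 = [-8; 5, 3, 3, 3, 12].

[-8; 5, 3, 3, 3, 12]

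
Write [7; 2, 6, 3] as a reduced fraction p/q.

306/41

Using pₖ = aₖpₖ₋₁ + pₖ₋₂ and qₖ = aₖqₖ₋₁ + qₖ₋₂:
  k=0: a=7, p=7, q=1
  k=1: a=2, p=15, q=2
  k=2: a=6, p=97, q=13
  k=3: a=3, p=306, q=41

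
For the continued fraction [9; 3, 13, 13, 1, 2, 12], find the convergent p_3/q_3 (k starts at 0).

4877/523

Using pₖ = aₖpₖ₋₁ + pₖ₋₂, qₖ = aₖqₖ₋₁ + qₖ₋₂ (with p₋₁=1, p₋₂=0, q₋₁=0, q₋₂=1):
  k=0: a=9, p=9, q=1
  k=1: a=3, p=28, q=3
  k=2: a=13, p=373, q=40
  k=3: a=13, p=4877, q=523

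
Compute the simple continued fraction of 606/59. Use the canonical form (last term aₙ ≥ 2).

606 = 10·59 + 16
59 = 3·16 + 11
16 = 1·11 + 5
11 = 2·5 + 1
5 = 5·1 + 0  (stop)
So 606/59 = [10; 3, 1, 2, 5].

[10; 3, 1, 2, 5]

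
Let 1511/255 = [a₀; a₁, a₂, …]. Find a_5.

1

1511 = 5·255 + 236   →  a_0 = 5
255 = 1·236 + 19   →  a_1 = 1
236 = 12·19 + 8   →  a_2 = 12
19 = 2·8 + 3   →  a_3 = 2
8 = 2·3 + 2   →  a_4 = 2
3 = 1·2 + 1   →  a_5 = 1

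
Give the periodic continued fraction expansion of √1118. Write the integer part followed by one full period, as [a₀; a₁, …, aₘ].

[33; 2, 3, 2, 3, 2, 66]

a₀ = ⌊√1118⌋ = 33.
With m₀=0, d₀=1 and mₖ₊₁ = dₖaₖ − mₖ, dₖ₊₁ = (n − mₖ₊₁²)/dₖ, aₖ₊₁ = ⌊(a₀+mₖ₊₁)/dₖ₊₁⌋:
  k=1: m=33, d=29, a=2
  k=2: m=25, d=17, a=3
  k=3: m=26, d=26, a=2
  k=4: m=26, d=17, a=3
  k=5: m=25, d=29, a=2
  k=6: m=33, d=1, a=66
d=1 and a=2a₀=66 at k=6, so the next step gives (m, d) = (33, 29) again — its k=1 value — and the period has length 6.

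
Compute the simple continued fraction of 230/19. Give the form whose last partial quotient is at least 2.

230 = 12×19 + 2
19 = 9×2 + 1
2 = 2×1 + 0  (stop)
So 230/19 = [12; 9, 2].

[12; 9, 2]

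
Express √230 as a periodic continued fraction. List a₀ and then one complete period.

[15; 6, 30]

a₀ = ⌊√230⌋ = 15.
With m₀=0, d₀=1 and mₖ₊₁ = dₖaₖ − mₖ, dₖ₊₁ = (n − mₖ₊₁²)/dₖ, aₖ₊₁ = ⌊(a₀+mₖ₊₁)/dₖ₊₁⌋:
  k=1: m=15, d=5, a=6
  k=2: m=15, d=1, a=30
d=1 and a=2a₀=30 at k=2, so the next step gives (m, d) = (15, 5) again — its k=1 value — and the period has length 2.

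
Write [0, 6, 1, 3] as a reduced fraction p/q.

4/27

Using pₖ = aₖpₖ₋₁ + pₖ₋₂ and qₖ = aₖqₖ₋₁ + qₖ₋₂:
  k=0: a=0, p=0, q=1
  k=1: a=6, p=1, q=6
  k=2: a=1, p=1, q=7
  k=3: a=3, p=4, q=27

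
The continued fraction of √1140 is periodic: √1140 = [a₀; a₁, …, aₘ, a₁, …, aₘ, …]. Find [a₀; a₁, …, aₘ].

[33; 1, 3, 4, 3, 1, 66]

a₀ = ⌊√1140⌋ = 33.
With m₀=0, d₀=1 and mₖ₊₁ = dₖaₖ − mₖ, dₖ₊₁ = (n − mₖ₊₁²)/dₖ, aₖ₊₁ = ⌊(a₀+mₖ₊₁)/dₖ₊₁⌋:
  k=1: m=33, d=51, a=1
  k=2: m=18, d=16, a=3
  k=3: m=30, d=15, a=4
  k=4: m=30, d=16, a=3
  k=5: m=18, d=51, a=1
  k=6: m=33, d=1, a=66
d=1 and a=2a₀=66 at k=6, so the next step gives (m, d) = (33, 51) again — its k=1 value — and the period has length 6.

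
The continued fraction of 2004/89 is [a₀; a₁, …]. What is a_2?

2004 = 22·89 + 46   →  a_0 = 22
89 = 1·46 + 43   →  a_1 = 1
46 = 1·43 + 3   →  a_2 = 1

1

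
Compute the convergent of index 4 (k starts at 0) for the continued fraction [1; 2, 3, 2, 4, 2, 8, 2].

102/71

Using pₖ = aₖpₖ₋₁ + pₖ₋₂, qₖ = aₖqₖ₋₁ + qₖ₋₂ (with p₋₁=1, p₋₂=0, q₋₁=0, q₋₂=1):
  k=0: a=1, p=1, q=1
  k=1: a=2, p=3, q=2
  k=2: a=3, p=10, q=7
  k=3: a=2, p=23, q=16
  k=4: a=4, p=102, q=71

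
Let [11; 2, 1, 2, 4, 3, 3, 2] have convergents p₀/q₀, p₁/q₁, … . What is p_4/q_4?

398/35

Using pₖ = aₖpₖ₋₁ + pₖ₋₂, qₖ = aₖqₖ₋₁ + qₖ₋₂ (with p₋₁=1, p₋₂=0, q₋₁=0, q₋₂=1):
  k=0: a=11, p=11, q=1
  k=1: a=2, p=23, q=2
  k=2: a=1, p=34, q=3
  k=3: a=2, p=91, q=8
  k=4: a=4, p=398, q=35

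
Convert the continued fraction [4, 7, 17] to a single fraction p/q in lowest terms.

Using pₖ = aₖpₖ₋₁ + pₖ₋₂ and qₖ = aₖqₖ₋₁ + qₖ₋₂:
  k=0: a=4, p=4, q=1
  k=1: a=7, p=29, q=7
  k=2: a=17, p=497, q=120

497/120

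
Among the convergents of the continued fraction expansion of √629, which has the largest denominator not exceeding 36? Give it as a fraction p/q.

√629 = [25; 12, 1, 1, 12, 50, …] (period length 5).
Convergents:
  p_0/q_0 = 25/1
  p_1/q_1 = 301/12
  p_2/q_2 = 326/13
  p_3/q_3 = 627/25
  p_4/q_4 = 7850/313
q_3 = 25 ≤ 36 < 313 = q_4, so the answer is 627/25.

627/25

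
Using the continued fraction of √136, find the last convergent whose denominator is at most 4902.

√136 = [11; 1, 1, 1, 22, …] (period length 4).
Convergents:
  p_0/q_0 = 11/1
  p_1/q_1 = 12/1
  p_2/q_2 = 23/2
  p_3/q_3 = 35/3
  p_4/q_4 = 793/68
  p_5/q_5 = 828/71
  p_6/q_6 = 1621/139
  p_7/q_7 = 2449/210
  p_8/q_8 = 55499/4759
  p_9/q_9 = 57948/4969
q_8 = 4759 ≤ 4902 < 4969 = q_9, so the answer is 55499/4759.

55499/4759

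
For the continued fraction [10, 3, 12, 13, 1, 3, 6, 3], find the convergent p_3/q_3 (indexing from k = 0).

Using pₖ = aₖpₖ₋₁ + pₖ₋₂, qₖ = aₖqₖ₋₁ + qₖ₋₂ (with p₋₁=1, p₋₂=0, q₋₁=0, q₋₂=1):
  k=0: a=10, p=10, q=1
  k=1: a=3, p=31, q=3
  k=2: a=12, p=382, q=37
  k=3: a=13, p=4997, q=484

4997/484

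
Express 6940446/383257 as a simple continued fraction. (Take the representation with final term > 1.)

[18; 9, 6, 12, 3, 12, 15]

6940446 = 18×383257 + 41820
383257 = 9×41820 + 6877
41820 = 6×6877 + 558
6877 = 12×558 + 181
558 = 3×181 + 15
181 = 12×15 + 1
15 = 15×1 + 0  (stop)
So 6940446/383257 = [18; 9, 6, 12, 3, 12, 15].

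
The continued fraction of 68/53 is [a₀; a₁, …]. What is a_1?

68 = 1·53 + 15   →  a_0 = 1
53 = 3·15 + 8   →  a_1 = 3

3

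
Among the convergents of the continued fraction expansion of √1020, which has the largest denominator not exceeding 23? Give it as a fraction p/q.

511/16

√1020 = [31; 1, 14, 1, 62, …] (period length 4).
Convergents:
  p_0/q_0 = 31/1
  p_1/q_1 = 32/1
  p_2/q_2 = 479/15
  p_3/q_3 = 511/16
  p_4/q_4 = 32161/1007
q_3 = 16 ≤ 23 < 1007 = q_4, so the answer is 511/16.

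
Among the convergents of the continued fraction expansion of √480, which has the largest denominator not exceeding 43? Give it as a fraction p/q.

241/11

√480 = [21; 1, 9, 1, 42, …] (period length 4).
Convergents:
  p_0/q_0 = 21/1
  p_1/q_1 = 22/1
  p_2/q_2 = 219/10
  p_3/q_3 = 241/11
  p_4/q_4 = 10341/472
q_3 = 11 ≤ 43 < 472 = q_4, so the answer is 241/11.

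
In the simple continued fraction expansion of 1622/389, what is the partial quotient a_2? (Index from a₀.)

1622 = 4·389 + 66   →  a_0 = 4
389 = 5·66 + 59   →  a_1 = 5
66 = 1·59 + 7   →  a_2 = 1

1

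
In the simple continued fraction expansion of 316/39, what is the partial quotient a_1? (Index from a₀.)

316 = 8·39 + 4   →  a_0 = 8
39 = 9·4 + 3   →  a_1 = 9

9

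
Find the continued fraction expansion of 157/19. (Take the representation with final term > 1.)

157 = 8×19 + 5
19 = 3×5 + 4
5 = 1×4 + 1
4 = 4×1 + 0  (stop)
So 157/19 = [8; 3, 1, 4].

[8; 3, 1, 4]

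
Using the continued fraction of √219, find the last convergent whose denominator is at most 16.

74/5

√219 = [14; 1, 3, 1, 28, …] (period length 4).
Convergents:
  p_0/q_0 = 14/1
  p_1/q_1 = 15/1
  p_2/q_2 = 59/4
  p_3/q_3 = 74/5
  p_4/q_4 = 2131/144
q_3 = 5 ≤ 16 < 144 = q_4, so the answer is 74/5.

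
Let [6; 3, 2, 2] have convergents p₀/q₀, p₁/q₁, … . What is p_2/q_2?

44/7

Using pₖ = aₖpₖ₋₁ + pₖ₋₂, qₖ = aₖqₖ₋₁ + qₖ₋₂ (with p₋₁=1, p₋₂=0, q₋₁=0, q₋₂=1):
  k=0: a=6, p=6, q=1
  k=1: a=3, p=19, q=3
  k=2: a=2, p=44, q=7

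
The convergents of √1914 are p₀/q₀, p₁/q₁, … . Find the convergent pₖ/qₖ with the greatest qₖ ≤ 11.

175/4

√1914 = [43; 1, 2, 1, 86, …] (period length 4).
Convergents:
  p_0/q_0 = 43/1
  p_1/q_1 = 44/1
  p_2/q_2 = 131/3
  p_3/q_3 = 175/4
  p_4/q_4 = 15181/347
q_3 = 4 ≤ 11 < 347 = q_4, so the answer is 175/4.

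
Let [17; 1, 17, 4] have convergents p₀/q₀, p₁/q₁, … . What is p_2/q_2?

Using pₖ = aₖpₖ₋₁ + pₖ₋₂, qₖ = aₖqₖ₋₁ + qₖ₋₂ (with p₋₁=1, p₋₂=0, q₋₁=0, q₋₂=1):
  k=0: a=17, p=17, q=1
  k=1: a=1, p=18, q=1
  k=2: a=17, p=323, q=18

323/18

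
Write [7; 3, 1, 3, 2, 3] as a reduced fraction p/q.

Using pₖ = aₖpₖ₋₁ + pₖ₋₂ and qₖ = aₖqₖ₋₁ + qₖ₋₂:
  k=0: a=7, p=7, q=1
  k=1: a=3, p=22, q=3
  k=2: a=1, p=29, q=4
  k=3: a=3, p=109, q=15
  k=4: a=2, p=247, q=34
  k=5: a=3, p=850, q=117

850/117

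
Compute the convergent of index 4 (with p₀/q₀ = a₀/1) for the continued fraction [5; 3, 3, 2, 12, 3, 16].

1517/286

Using pₖ = aₖpₖ₋₁ + pₖ₋₂, qₖ = aₖqₖ₋₁ + qₖ₋₂ (with p₋₁=1, p₋₂=0, q₋₁=0, q₋₂=1):
  k=0: a=5, p=5, q=1
  k=1: a=3, p=16, q=3
  k=2: a=3, p=53, q=10
  k=3: a=2, p=122, q=23
  k=4: a=12, p=1517, q=286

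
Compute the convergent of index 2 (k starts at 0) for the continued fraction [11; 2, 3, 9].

80/7

Using pₖ = aₖpₖ₋₁ + pₖ₋₂, qₖ = aₖqₖ₋₁ + qₖ₋₂ (with p₋₁=1, p₋₂=0, q₋₁=0, q₋₂=1):
  k=0: a=11, p=11, q=1
  k=1: a=2, p=23, q=2
  k=2: a=3, p=80, q=7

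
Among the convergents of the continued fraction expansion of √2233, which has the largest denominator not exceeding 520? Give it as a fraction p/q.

√2233 = [47; 3, 1, 12, 1, 3, 94, …] (period length 6).
Convergents:
  p_0/q_0 = 47/1
  p_1/q_1 = 142/3
  p_2/q_2 = 189/4
  p_3/q_3 = 2410/51
  p_4/q_4 = 2599/55
  p_5/q_5 = 10207/216
  p_6/q_6 = 962057/20359
q_5 = 216 ≤ 520 < 20359 = q_6, so the answer is 10207/216.

10207/216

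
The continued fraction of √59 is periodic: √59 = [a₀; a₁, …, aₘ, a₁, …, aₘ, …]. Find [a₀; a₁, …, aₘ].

a₀ = ⌊√59⌋ = 7.
With m₀=0, d₀=1 and mₖ₊₁ = dₖaₖ − mₖ, dₖ₊₁ = (n − mₖ₊₁²)/dₖ, aₖ₊₁ = ⌊(a₀+mₖ₊₁)/dₖ₊₁⌋:
  k=1: m=7, d=10, a=1
  k=2: m=3, d=5, a=2
  k=3: m=7, d=2, a=7
  k=4: m=7, d=5, a=2
  k=5: m=3, d=10, a=1
  k=6: m=7, d=1, a=14
d=1 and a=2a₀=14 at k=6, so the next step gives (m, d) = (7, 10) again — its k=1 value — and the period has length 6.

[7; 1, 2, 7, 2, 1, 14]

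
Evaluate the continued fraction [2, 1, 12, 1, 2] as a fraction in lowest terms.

Using pₖ = aₖpₖ₋₁ + pₖ₋₂ and qₖ = aₖqₖ₋₁ + qₖ₋₂:
  k=0: a=2, p=2, q=1
  k=1: a=1, p=3, q=1
  k=2: a=12, p=38, q=13
  k=3: a=1, p=41, q=14
  k=4: a=2, p=120, q=41

120/41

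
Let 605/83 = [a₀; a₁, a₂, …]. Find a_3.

5

605 = 7·83 + 24   →  a_0 = 7
83 = 3·24 + 11   →  a_1 = 3
24 = 2·11 + 2   →  a_2 = 2
11 = 5·2 + 1   →  a_3 = 5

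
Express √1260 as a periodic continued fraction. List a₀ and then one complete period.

a₀ = ⌊√1260⌋ = 35.
With m₀=0, d₀=1 and mₖ₊₁ = dₖaₖ − mₖ, dₖ₊₁ = (n − mₖ₊₁²)/dₖ, aₖ₊₁ = ⌊(a₀+mₖ₊₁)/dₖ₊₁⌋:
  k=1: m=35, d=35, a=2
  k=2: m=35, d=1, a=70
d=1 and a=2a₀=70 at k=2, so the next step gives (m, d) = (35, 35) again — its k=1 value — and the period has length 2.

[35; 2, 70]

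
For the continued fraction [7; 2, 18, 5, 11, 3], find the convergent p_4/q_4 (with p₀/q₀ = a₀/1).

Using pₖ = aₖpₖ₋₁ + pₖ₋₂, qₖ = aₖqₖ₋₁ + qₖ₋₂ (with p₋₁=1, p₋₂=0, q₋₁=0, q₋₂=1):
  k=0: a=7, p=7, q=1
  k=1: a=2, p=15, q=2
  k=2: a=18, p=277, q=37
  k=3: a=5, p=1400, q=187
  k=4: a=11, p=15677, q=2094

15677/2094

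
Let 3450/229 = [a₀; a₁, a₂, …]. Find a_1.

15

3450 = 15·229 + 15   →  a_0 = 15
229 = 15·15 + 4   →  a_1 = 15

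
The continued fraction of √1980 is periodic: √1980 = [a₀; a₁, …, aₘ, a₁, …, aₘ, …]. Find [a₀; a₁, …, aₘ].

[44; 2, 88]

a₀ = ⌊√1980⌋ = 44.
With m₀=0, d₀=1 and mₖ₊₁ = dₖaₖ − mₖ, dₖ₊₁ = (n − mₖ₊₁²)/dₖ, aₖ₊₁ = ⌊(a₀+mₖ₊₁)/dₖ₊₁⌋:
  k=1: m=44, d=44, a=2
  k=2: m=44, d=1, a=88
d=1 and a=2a₀=88 at k=2, so the next step gives (m, d) = (44, 44) again — its k=1 value — and the period has length 2.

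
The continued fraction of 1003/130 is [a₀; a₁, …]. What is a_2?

2

1003 = 7·130 + 93   →  a_0 = 7
130 = 1·93 + 37   →  a_1 = 1
93 = 2·37 + 19   →  a_2 = 2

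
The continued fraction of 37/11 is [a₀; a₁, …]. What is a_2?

1

37 = 3·11 + 4   →  a_0 = 3
11 = 2·4 + 3   →  a_1 = 2
4 = 1·3 + 1   →  a_2 = 1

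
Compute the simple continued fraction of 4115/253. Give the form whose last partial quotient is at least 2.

[16; 3, 1, 3, 2, 7]

4115 = 16*253 + 67
253 = 3*67 + 52
67 = 1*52 + 15
52 = 3*15 + 7
15 = 2*7 + 1
7 = 7*1 + 0  (stop)
So 4115/253 = [16; 3, 1, 3, 2, 7].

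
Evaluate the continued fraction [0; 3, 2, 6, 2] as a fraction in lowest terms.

28/97

Using pₖ = aₖpₖ₋₁ + pₖ₋₂ and qₖ = aₖqₖ₋₁ + qₖ₋₂:
  k=0: a=0, p=0, q=1
  k=1: a=3, p=1, q=3
  k=2: a=2, p=2, q=7
  k=3: a=6, p=13, q=45
  k=4: a=2, p=28, q=97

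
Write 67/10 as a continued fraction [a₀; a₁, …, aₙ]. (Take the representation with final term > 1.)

67 = 6*10 + 7
10 = 1*7 + 3
7 = 2*3 + 1
3 = 3*1 + 0  (stop)
So 67/10 = [6; 1, 2, 3].

[6; 1, 2, 3]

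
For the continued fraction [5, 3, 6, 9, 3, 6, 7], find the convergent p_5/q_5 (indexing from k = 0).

18181/3420

Using pₖ = aₖpₖ₋₁ + pₖ₋₂, qₖ = aₖqₖ₋₁ + qₖ₋₂ (with p₋₁=1, p₋₂=0, q₋₁=0, q₋₂=1):
  k=0: a=5, p=5, q=1
  k=1: a=3, p=16, q=3
  k=2: a=6, p=101, q=19
  k=3: a=9, p=925, q=174
  k=4: a=3, p=2876, q=541
  k=5: a=6, p=18181, q=3420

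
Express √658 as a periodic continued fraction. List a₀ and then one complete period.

[25; 1, 1, 1, 6, 1, 1, 1, 50]

a₀ = ⌊√658⌋ = 25.
With m₀=0, d₀=1 and mₖ₊₁ = dₖaₖ − mₖ, dₖ₊₁ = (n − mₖ₊₁²)/dₖ, aₖ₊₁ = ⌊(a₀+mₖ₊₁)/dₖ₊₁⌋:
  k=1: m=25, d=33, a=1
  k=2: m=8, d=18, a=1
  k=3: m=10, d=31, a=1
  k=4: m=21, d=7, a=6
  k=5: m=21, d=31, a=1
  k=6: m=10, d=18, a=1
  k=7: m=8, d=33, a=1
  k=8: m=25, d=1, a=50
d=1 and a=2a₀=50 at k=8, so the next step gives (m, d) = (25, 33) again — its k=1 value — and the period has length 8.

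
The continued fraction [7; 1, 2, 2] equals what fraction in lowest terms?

Using pₖ = aₖpₖ₋₁ + pₖ₋₂ and qₖ = aₖqₖ₋₁ + qₖ₋₂:
  k=0: a=7, p=7, q=1
  k=1: a=1, p=8, q=1
  k=2: a=2, p=23, q=3
  k=3: a=2, p=54, q=7

54/7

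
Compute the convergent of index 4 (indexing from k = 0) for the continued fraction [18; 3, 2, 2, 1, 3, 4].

439/24

Using pₖ = aₖpₖ₋₁ + pₖ₋₂, qₖ = aₖqₖ₋₁ + qₖ₋₂ (with p₋₁=1, p₋₂=0, q₋₁=0, q₋₂=1):
  k=0: a=18, p=18, q=1
  k=1: a=3, p=55, q=3
  k=2: a=2, p=128, q=7
  k=3: a=2, p=311, q=17
  k=4: a=1, p=439, q=24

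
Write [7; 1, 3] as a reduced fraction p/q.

31/4

Using pₖ = aₖpₖ₋₁ + pₖ₋₂ and qₖ = aₖqₖ₋₁ + qₖ₋₂:
  k=0: a=7, p=7, q=1
  k=1: a=1, p=8, q=1
  k=2: a=3, p=31, q=4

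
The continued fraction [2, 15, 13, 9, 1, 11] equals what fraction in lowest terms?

Using pₖ = aₖpₖ₋₁ + pₖ₋₂ and qₖ = aₖqₖ₋₁ + qₖ₋₂:
  k=0: a=2, p=2, q=1
  k=1: a=15, p=31, q=15
  k=2: a=13, p=405, q=196
  k=3: a=9, p=3676, q=1779
  k=4: a=1, p=4081, q=1975
  k=5: a=11, p=48567, q=23504

48567/23504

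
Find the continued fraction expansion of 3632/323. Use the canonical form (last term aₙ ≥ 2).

[11; 4, 11, 3, 2]

3632 = 11×323 + 79
323 = 4×79 + 7
79 = 11×7 + 2
7 = 3×2 + 1
2 = 2×1 + 0  (stop)
So 3632/323 = [11; 4, 11, 3, 2].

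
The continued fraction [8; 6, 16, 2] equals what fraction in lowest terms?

Using pₖ = aₖpₖ₋₁ + pₖ₋₂ and qₖ = aₖqₖ₋₁ + qₖ₋₂:
  k=0: a=8, p=8, q=1
  k=1: a=6, p=49, q=6
  k=2: a=16, p=792, q=97
  k=3: a=2, p=1633, q=200

1633/200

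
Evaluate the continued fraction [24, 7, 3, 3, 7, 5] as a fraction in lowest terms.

66087/2738

Fold from the inside: start with 5/1.
  7 + 1/5 = 36/5
  3 + 5/36 = 113/36
  3 + 36/113 = 375/113
  7 + 113/375 = 2738/375
  24 + 375/2738 = 66087/2738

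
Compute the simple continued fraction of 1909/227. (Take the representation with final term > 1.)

[8; 2, 2, 3, 1, 2, 1, 2]

1909 = 8*227 + 93
227 = 2*93 + 41
93 = 2*41 + 11
41 = 3*11 + 8
11 = 1*8 + 3
8 = 2*3 + 2
3 = 1*2 + 1
2 = 2*1 + 0  (stop)
So 1909/227 = [8; 2, 2, 3, 1, 2, 1, 2].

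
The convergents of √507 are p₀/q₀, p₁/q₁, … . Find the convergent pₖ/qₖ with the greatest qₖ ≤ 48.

√507 = [22; 1, 1, 14, 1, 1, 44, …] (period length 6).
Convergents:
  p_0/q_0 = 22/1
  p_1/q_1 = 23/1
  p_2/q_2 = 45/2
  p_3/q_3 = 653/29
  p_4/q_4 = 698/31
  p_5/q_5 = 1351/60
q_4 = 31 ≤ 48 < 60 = q_5, so the answer is 698/31.

698/31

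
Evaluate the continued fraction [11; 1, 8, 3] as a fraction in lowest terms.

333/28

Using pₖ = aₖpₖ₋₁ + pₖ₋₂ and qₖ = aₖqₖ₋₁ + qₖ₋₂:
  k=0: a=11, p=11, q=1
  k=1: a=1, p=12, q=1
  k=2: a=8, p=107, q=9
  k=3: a=3, p=333, q=28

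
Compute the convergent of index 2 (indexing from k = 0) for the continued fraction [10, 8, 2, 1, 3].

Using pₖ = aₖpₖ₋₁ + pₖ₋₂, qₖ = aₖqₖ₋₁ + qₖ₋₂ (with p₋₁=1, p₋₂=0, q₋₁=0, q₋₂=1):
  k=0: a=10, p=10, q=1
  k=1: a=8, p=81, q=8
  k=2: a=2, p=172, q=17

172/17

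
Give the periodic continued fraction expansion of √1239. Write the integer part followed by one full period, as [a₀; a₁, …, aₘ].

[35; 5, 70]

a₀ = ⌊√1239⌋ = 35.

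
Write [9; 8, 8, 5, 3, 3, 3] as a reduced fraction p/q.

106184/11639

Using pₖ = aₖpₖ₋₁ + pₖ₋₂ and qₖ = aₖqₖ₋₁ + qₖ₋₂:
  k=0: a=9, p=9, q=1
  k=1: a=8, p=73, q=8
  k=2: a=8, p=593, q=65
  k=3: a=5, p=3038, q=333
  k=4: a=3, p=9707, q=1064
  k=5: a=3, p=32159, q=3525
  k=6: a=3, p=106184, q=11639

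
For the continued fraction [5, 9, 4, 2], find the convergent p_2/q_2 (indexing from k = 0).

Using pₖ = aₖpₖ₋₁ + pₖ₋₂, qₖ = aₖqₖ₋₁ + qₖ₋₂ (with p₋₁=1, p₋₂=0, q₋₁=0, q₋₂=1):
  k=0: a=5, p=5, q=1
  k=1: a=9, p=46, q=9
  k=2: a=4, p=189, q=37

189/37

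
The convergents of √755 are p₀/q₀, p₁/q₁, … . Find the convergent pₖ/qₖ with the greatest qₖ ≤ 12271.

132935/4838

√755 = [27; 2, 10, 2, 54, …] (period length 4).
Convergents:
  p_0/q_0 = 27/1
  p_1/q_1 = 55/2
  p_2/q_2 = 577/21
  p_3/q_3 = 1209/44
  p_4/q_4 = 65863/2397
  p_5/q_5 = 132935/4838
  p_6/q_6 = 1395213/50777
q_5 = 4838 ≤ 12271 < 50777 = q_6, so the answer is 132935/4838.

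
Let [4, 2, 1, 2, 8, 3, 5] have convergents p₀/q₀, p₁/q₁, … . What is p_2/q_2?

13/3

Using pₖ = aₖpₖ₋₁ + pₖ₋₂, qₖ = aₖqₖ₋₁ + qₖ₋₂ (with p₋₁=1, p₋₂=0, q₋₁=0, q₋₂=1):
  k=0: a=4, p=4, q=1
  k=1: a=2, p=9, q=2
  k=2: a=1, p=13, q=3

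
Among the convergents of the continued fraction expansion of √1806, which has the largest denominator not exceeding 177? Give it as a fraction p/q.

√1806 = [42; 2, 84, …] (period length 2).
Convergents:
  p_0/q_0 = 42/1
  p_1/q_1 = 85/2
  p_2/q_2 = 7182/169
  p_3/q_3 = 14449/340
q_2 = 169 ≤ 177 < 340 = q_3, so the answer is 7182/169.

7182/169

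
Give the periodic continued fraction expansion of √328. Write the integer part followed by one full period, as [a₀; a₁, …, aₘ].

[18; 9, 36]

a₀ = ⌊√328⌋ = 18.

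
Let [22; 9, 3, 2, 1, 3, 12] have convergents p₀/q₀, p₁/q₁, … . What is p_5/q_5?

Using pₖ = aₖpₖ₋₁ + pₖ₋₂, qₖ = aₖqₖ₋₁ + qₖ₋₂ (with p₋₁=1, p₋₂=0, q₋₁=0, q₋₂=1):
  k=0: a=22, p=22, q=1
  k=1: a=9, p=199, q=9
  k=2: a=3, p=619, q=28
  k=3: a=2, p=1437, q=65
  k=4: a=1, p=2056, q=93
  k=5: a=3, p=7605, q=344

7605/344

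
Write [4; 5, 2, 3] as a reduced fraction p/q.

Fold from the inside: start with 3/1.
  2 + 1/3 = 7/3
  5 + 3/7 = 38/7
  4 + 7/38 = 159/38

159/38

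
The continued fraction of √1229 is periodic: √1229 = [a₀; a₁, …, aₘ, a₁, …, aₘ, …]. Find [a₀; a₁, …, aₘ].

[35; 17, 1, 1, 17, 70]

a₀ = ⌊√1229⌋ = 35.
With m₀=0, d₀=1 and mₖ₊₁ = dₖaₖ − mₖ, dₖ₊₁ = (n − mₖ₊₁²)/dₖ, aₖ₊₁ = ⌊(a₀+mₖ₊₁)/dₖ₊₁⌋:
  k=1: m=35, d=4, a=17
  k=2: m=33, d=35, a=1
  k=3: m=2, d=35, a=1
  k=4: m=33, d=4, a=17
  k=5: m=35, d=1, a=70
d=1 and a=2a₀=70 at k=5, so the next step gives (m, d) = (35, 4) again — its k=1 value — and the period has length 5.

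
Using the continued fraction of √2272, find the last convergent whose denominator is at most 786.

√2272 = [47; 1, 1, 1, 94, …] (period length 4).
Convergents:
  p_0/q_0 = 47/1
  p_1/q_1 = 48/1
  p_2/q_2 = 95/2
  p_3/q_3 = 143/3
  p_4/q_4 = 13537/284
  p_5/q_5 = 13680/287
  p_6/q_6 = 27217/571
  p_7/q_7 = 40897/858
q_6 = 571 ≤ 786 < 858 = q_7, so the answer is 27217/571.

27217/571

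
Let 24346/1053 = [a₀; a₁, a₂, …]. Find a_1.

24346 = 23·1053 + 127   →  a_0 = 23
1053 = 8·127 + 37   →  a_1 = 8

8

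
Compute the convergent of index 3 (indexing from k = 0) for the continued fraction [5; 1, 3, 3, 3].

Using pₖ = aₖpₖ₋₁ + pₖ₋₂, qₖ = aₖqₖ₋₁ + qₖ₋₂ (with p₋₁=1, p₋₂=0, q₋₁=0, q₋₂=1):
  k=0: a=5, p=5, q=1
  k=1: a=1, p=6, q=1
  k=2: a=3, p=23, q=4
  k=3: a=3, p=75, q=13

75/13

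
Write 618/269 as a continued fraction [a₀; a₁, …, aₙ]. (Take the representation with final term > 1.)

[2; 3, 2, 1, 3, 7]

618 = 2·269 + 80
269 = 3·80 + 29
80 = 2·29 + 22
29 = 1·22 + 7
22 = 3·7 + 1
7 = 7·1 + 0  (stop)
So 618/269 = [2; 3, 2, 1, 3, 7].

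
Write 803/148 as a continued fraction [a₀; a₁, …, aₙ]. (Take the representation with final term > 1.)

803 = 5·148 + 63
148 = 2·63 + 22
63 = 2·22 + 19
22 = 1·19 + 3
19 = 6·3 + 1
3 = 3·1 + 0  (stop)
So 803/148 = [5; 2, 2, 1, 6, 3].

[5; 2, 2, 1, 6, 3]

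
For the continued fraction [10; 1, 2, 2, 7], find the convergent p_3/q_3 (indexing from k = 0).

75/7

Using pₖ = aₖpₖ₋₁ + pₖ₋₂, qₖ = aₖqₖ₋₁ + qₖ₋₂ (with p₋₁=1, p₋₂=0, q₋₁=0, q₋₂=1):
  k=0: a=10, p=10, q=1
  k=1: a=1, p=11, q=1
  k=2: a=2, p=32, q=3
  k=3: a=2, p=75, q=7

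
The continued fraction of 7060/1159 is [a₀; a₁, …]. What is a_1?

7060 = 6·1159 + 106   →  a_0 = 6
1159 = 10·106 + 99   →  a_1 = 10

10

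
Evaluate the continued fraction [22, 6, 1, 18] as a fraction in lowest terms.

2923/132

Using pₖ = aₖpₖ₋₁ + pₖ₋₂ and qₖ = aₖqₖ₋₁ + qₖ₋₂:
  k=0: a=22, p=22, q=1
  k=1: a=6, p=133, q=6
  k=2: a=1, p=155, q=7
  k=3: a=18, p=2923, q=132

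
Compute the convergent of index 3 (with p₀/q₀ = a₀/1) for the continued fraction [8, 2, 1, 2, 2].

67/8

Using pₖ = aₖpₖ₋₁ + pₖ₋₂, qₖ = aₖqₖ₋₁ + qₖ₋₂ (with p₋₁=1, p₋₂=0, q₋₁=0, q₋₂=1):
  k=0: a=8, p=8, q=1
  k=1: a=2, p=17, q=2
  k=2: a=1, p=25, q=3
  k=3: a=2, p=67, q=8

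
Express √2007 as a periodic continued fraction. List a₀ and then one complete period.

a₀ = ⌊√2007⌋ = 44.
With m₀=0, d₀=1 and mₖ₊₁ = dₖaₖ − mₖ, dₖ₊₁ = (n − mₖ₊₁²)/dₖ, aₖ₊₁ = ⌊(a₀+mₖ₊₁)/dₖ₊₁⌋:
  k=1: m=44, d=71, a=1
  k=2: m=27, d=18, a=3
  k=3: m=27, d=71, a=1
  k=4: m=44, d=1, a=88
d=1 and a=2a₀=88 at k=4, so the next step gives (m, d) = (44, 71) again — its k=1 value — and the period has length 4.

[44; 1, 3, 1, 88]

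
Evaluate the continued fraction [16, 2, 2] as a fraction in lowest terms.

82/5

Fold from the inside: start with 2/1.
  2 + 1/2 = 5/2
  16 + 2/5 = 82/5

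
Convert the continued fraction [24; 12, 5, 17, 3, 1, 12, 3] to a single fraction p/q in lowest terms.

4024894/167133

Using pₖ = aₖpₖ₋₁ + pₖ₋₂ and qₖ = aₖqₖ₋₁ + qₖ₋₂:
  k=0: a=24, p=24, q=1
  k=1: a=12, p=289, q=12
  k=2: a=5, p=1469, q=61
  k=3: a=17, p=25262, q=1049
  k=4: a=3, p=77255, q=3208
  k=5: a=1, p=102517, q=4257
  k=6: a=12, p=1307459, q=54292
  k=7: a=3, p=4024894, q=167133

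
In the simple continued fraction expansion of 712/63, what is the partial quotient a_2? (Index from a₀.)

3

712 = 11·63 + 19   →  a_0 = 11
63 = 3·19 + 6   →  a_1 = 3
19 = 3·6 + 1   →  a_2 = 3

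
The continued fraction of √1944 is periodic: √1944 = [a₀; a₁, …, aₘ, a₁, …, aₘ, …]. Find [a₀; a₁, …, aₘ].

[44; 11, 88]

a₀ = ⌊√1944⌋ = 44.
With m₀=0, d₀=1 and mₖ₊₁ = dₖaₖ − mₖ, dₖ₊₁ = (n − mₖ₊₁²)/dₖ, aₖ₊₁ = ⌊(a₀+mₖ₊₁)/dₖ₊₁⌋:
  k=1: m=44, d=8, a=11
  k=2: m=44, d=1, a=88
d=1 and a=2a₀=88 at k=2, so the next step gives (m, d) = (44, 8) again — its k=1 value — and the period has length 2.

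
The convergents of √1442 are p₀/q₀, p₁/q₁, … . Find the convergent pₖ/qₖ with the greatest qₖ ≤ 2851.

108187/2849

√1442 = [37; 1, 36, 1, 74, …] (period length 4).
Convergents:
  p_0/q_0 = 37/1
  p_1/q_1 = 38/1
  p_2/q_2 = 1405/37
  p_3/q_3 = 1443/38
  p_4/q_4 = 108187/2849
  p_5/q_5 = 109630/2887
q_4 = 2849 ≤ 2851 < 2887 = q_5, so the answer is 108187/2849.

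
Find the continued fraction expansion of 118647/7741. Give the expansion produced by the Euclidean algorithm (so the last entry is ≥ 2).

[15; 3, 17, 2, 6, 11]

118647 = 15×7741 + 2532
7741 = 3×2532 + 145
2532 = 17×145 + 67
145 = 2×67 + 11
67 = 6×11 + 1
11 = 11×1 + 0  (stop)
So 118647/7741 = [15; 3, 17, 2, 6, 11].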